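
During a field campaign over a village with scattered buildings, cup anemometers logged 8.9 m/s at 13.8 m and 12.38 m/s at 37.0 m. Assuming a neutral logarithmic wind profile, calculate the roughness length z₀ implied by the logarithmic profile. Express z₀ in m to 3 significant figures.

z₀ ≈ 1.11 m

Log law: V(z) ∝ ln(z/z₀). With r = V₁/V₂ = 8.9/12.38 = 0.71890,
r · ln(z₂/z₀) = ln(z₁/z₀) ⇒ ln z₀ = (ln z₁ − r·ln z₂)/(1 − r)
ln z₀ = (2.62467 − 0.71890×3.61092) / 0.28110 = 0.1024
z₀ = exp(0.1024) = 1.108 m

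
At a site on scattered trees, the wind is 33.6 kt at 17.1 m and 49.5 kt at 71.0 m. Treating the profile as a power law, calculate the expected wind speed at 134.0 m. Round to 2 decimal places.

58.84 kt

First find α: α = ln(V₂/V₁)/ln(z₂/z₁) = ln(49.5/33.6)/ln(71.0/17.1) = 0.38745/1.42360 = 0.2722
Extrapolate from 71.0 m to 134.0 m: V₃ = 49.5 × (134.0/71.0)^0.2722 = 49.5 × 1.1887 = 58.8409 kt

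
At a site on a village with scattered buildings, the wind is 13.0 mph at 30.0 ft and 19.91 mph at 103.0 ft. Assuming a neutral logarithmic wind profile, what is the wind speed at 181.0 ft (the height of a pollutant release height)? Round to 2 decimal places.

23.07 mph

Log law: V ∝ ln(z/z₀). From the pair, with r = V₁/V₂ = 0.65294,
ln z₀ = (ln z₁ − r·ln z₂)/(1 − r) = (3.4012 − 0.65294×4.6347)/0.34706 = 1.0805 → z₀ = 2.946 ft
V₃ = V₁ · ln(z₃/z₀)/ln(z₁/z₀) = 13.0 × 4.1180/2.3207 = 23.0681 mph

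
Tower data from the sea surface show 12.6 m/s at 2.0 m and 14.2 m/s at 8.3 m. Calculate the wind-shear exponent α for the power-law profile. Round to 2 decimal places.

α ≈ 0.08

Power law: V₂/V₁ = (z₂/z₁)^α ⇒ α = ln(V₂/V₁) / ln(z₂/z₁)
α = ln(14.2/12.6) / ln(8.3/2.0) = ln(1.1270) / ln(4.1500)
  = 0.11955 / 1.42311 = 0.08400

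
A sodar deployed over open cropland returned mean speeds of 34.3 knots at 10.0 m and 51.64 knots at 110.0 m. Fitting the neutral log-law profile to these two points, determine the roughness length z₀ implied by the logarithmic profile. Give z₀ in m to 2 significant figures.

Log law: V(z) ∝ ln(z/z₀). With r = V₁/V₂ = 34.3/51.64 = 0.66421,
r · ln(z₂/z₀) = ln(z₁/z₀) ⇒ ln z₀ = (ln z₁ − r·ln z₂)/(1 − r)
ln z₀ = (2.30259 − 0.66421×4.70048) / 0.33579 = -2.4407
z₀ = exp(-2.4407) = 0.08710 m

z₀ ≈ 0.087 m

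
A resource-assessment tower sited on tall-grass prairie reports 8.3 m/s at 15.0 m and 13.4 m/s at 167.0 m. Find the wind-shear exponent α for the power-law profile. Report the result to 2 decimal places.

Power law: V₂/V₁ = (z₂/z₁)^α ⇒ α = ln(V₂/V₁) / ln(z₂/z₁)
α = ln(13.4/8.3) / ln(167.0/15.0) = ln(1.6145) / ln(11.1333)
  = 0.47900 / 2.40994 = 0.19876

α ≈ 0.20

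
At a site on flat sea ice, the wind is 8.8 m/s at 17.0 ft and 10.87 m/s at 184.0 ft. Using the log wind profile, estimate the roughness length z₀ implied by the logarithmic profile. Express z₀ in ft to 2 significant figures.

Log law: V(z) ∝ ln(z/z₀). With r = V₁/V₂ = 8.8/10.87 = 0.80957,
r · ln(z₂/z₀) = ln(z₁/z₀) ⇒ ln z₀ = (ln z₁ − r·ln z₂)/(1 − r)
ln z₀ = (2.83321 − 0.80957×5.21494) / 0.19043 = -7.2920
z₀ = exp(-7.2920) = 0.0006810 ft

z₀ ≈ 0.00068 ft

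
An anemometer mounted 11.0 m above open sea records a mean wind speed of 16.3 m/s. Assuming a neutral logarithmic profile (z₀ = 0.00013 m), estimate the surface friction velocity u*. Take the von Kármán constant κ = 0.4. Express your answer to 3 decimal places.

Log law: V(z) = (u*/κ) · ln(z/z₀) ⇒ u* = κ · V / ln(z/z₀)
u* = 0.4 × 16.3 / ln(11.0/0.00013) = 0.4 × 16.3 / 11.3459
   = 6.5200 / 11.3459 = 0.5747 m/s

u* ≈ 0.575 m/s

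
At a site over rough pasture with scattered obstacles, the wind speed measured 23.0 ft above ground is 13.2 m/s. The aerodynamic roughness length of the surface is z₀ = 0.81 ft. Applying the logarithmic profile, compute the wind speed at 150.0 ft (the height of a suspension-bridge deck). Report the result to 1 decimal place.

20.6 m/s

Log law: V(z) ∝ ln(z/z₀), so V₂/V₁ = ln(z₂/z₀) / ln(z₁/z₀).
ln(150.0/0.81) = 5.2214, ln(23.0/0.81) = 3.3462
V₂ = 13.2 × 5.2214/3.3462 = 13.2 × 1.5604 = 20.5970 m/s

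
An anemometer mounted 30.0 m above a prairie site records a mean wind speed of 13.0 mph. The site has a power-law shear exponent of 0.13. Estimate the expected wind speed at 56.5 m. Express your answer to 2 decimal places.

14.12 mph

Power-law profile: V₂ = V₁ · (z₂/z₁)^α
V₂ = 13.0 × (56.5/30.0)^0.13 = 13.0 × (1.8833)^0.13
    = 13.0 × 1.0858 = 14.1151 mph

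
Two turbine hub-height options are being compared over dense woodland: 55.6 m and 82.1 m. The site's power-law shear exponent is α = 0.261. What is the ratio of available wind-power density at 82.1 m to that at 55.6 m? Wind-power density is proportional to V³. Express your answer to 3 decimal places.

Speed ratio: V_B/V_A = (z_B/z_A)^α = (82.1/55.6)^0.261 = (1.4766)^0.261 = 1.10708
Power-density ratio: P_B/P_A = (V_B/V_A)³ = (1.10708)³ = 1.35687

1.357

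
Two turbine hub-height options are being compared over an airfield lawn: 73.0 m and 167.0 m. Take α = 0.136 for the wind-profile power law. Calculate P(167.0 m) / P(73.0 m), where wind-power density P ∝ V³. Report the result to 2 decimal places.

Speed ratio: V_B/V_A = (z_B/z_A)^α = (167.0/73.0)^0.136 = (2.2877)^0.136 = 1.11912
Power-density ratio: P_B/P_A = (V_B/V_A)³ = (1.11912)³ = 1.40163

1.40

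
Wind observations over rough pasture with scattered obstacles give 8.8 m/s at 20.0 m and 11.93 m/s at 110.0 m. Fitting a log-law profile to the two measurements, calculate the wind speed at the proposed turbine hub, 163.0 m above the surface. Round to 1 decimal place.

Log law: V ∝ ln(z/z₀). From the pair, with r = V₁/V₂ = 0.73764,
ln z₀ = (ln z₁ − r·ln z₂)/(1 − r) = (2.9957 − 0.73764×4.7005)/0.26236 = -1.7972 → z₀ = 0.1658 m
V₃ = V₁ · ln(z₃/z₀)/ln(z₁/z₀) = 8.8 × 6.8909/4.7929 = 12.6521 m/s

12.7 m/s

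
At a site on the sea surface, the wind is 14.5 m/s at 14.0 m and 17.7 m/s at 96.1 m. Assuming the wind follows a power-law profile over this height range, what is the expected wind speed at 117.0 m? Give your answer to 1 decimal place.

First find α: α = ln(V₂/V₁)/ln(z₂/z₁) = ln(17.7/14.5)/ln(96.1/14.0) = 0.19942/1.92633 = 0.1035
Extrapolate from 96.1 m to 117.0 m: V₃ = 17.7 × (117.0/96.1)^0.1035 = 17.7 × 1.0206 = 18.0643 m/s

18.1 m/s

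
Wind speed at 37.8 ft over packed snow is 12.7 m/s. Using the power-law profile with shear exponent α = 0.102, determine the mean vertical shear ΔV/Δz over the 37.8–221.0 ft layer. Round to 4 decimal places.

0.0137 m/s/ft

Power law: V₂ = V₁ · (z₂/z₁)^α = 12.7 × (5.8466)^0.102 = 15.2064 m/s
ΔV/Δz = (15.2064 − 12.7)/(221.0 − 37.8) = 2.5064/183.2000 = 0.01368 m/s/ft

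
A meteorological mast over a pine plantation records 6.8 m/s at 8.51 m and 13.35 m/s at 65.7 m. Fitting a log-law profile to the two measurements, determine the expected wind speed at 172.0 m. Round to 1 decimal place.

16.4 m/s

Log law: V ∝ ln(z/z₀). From the pair, with r = V₁/V₂ = 0.50936,
ln z₀ = (ln z₁ − r·ln z₂)/(1 − r) = (2.1412 − 0.50936×4.1851)/0.49064 = 0.0194 → z₀ = 1.020 m
V₃ = V₁ · ln(z₃/z₀)/ln(z₁/z₀) = 6.8 × 5.1281/2.1219 = 16.4342 m/s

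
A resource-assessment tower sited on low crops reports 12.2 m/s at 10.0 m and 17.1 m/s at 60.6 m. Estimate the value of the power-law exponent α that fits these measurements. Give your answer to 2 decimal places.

Power law: V₂/V₁ = (z₂/z₁)^α ⇒ α = ln(V₂/V₁) / ln(z₂/z₁)
α = ln(17.1/12.2) / ln(60.6/10.0) = ln(1.4016) / ln(6.0600)
  = 0.33764 / 1.80171 = 0.18740

α ≈ 0.19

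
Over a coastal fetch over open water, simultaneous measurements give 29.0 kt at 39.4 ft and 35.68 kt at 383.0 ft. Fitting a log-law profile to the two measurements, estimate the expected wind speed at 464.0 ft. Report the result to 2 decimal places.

Log law: V ∝ ln(z/z₀). From the pair, with r = V₁/V₂ = 0.81278,
ln z₀ = (ln z₁ − r·ln z₂)/(1 − r) = (3.6738 − 0.81278×5.9480)/0.18722 = -6.1996 → z₀ = 0.002030 ft
V₃ = V₁ · ln(z₃/z₀)/ln(z₁/z₀) = 29.0 × 12.3394/9.8733 = 36.2435 kt

36.24 kt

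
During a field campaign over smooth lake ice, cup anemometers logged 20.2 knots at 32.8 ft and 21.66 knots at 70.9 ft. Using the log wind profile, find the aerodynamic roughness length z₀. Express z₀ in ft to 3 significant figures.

Log law: V(z) ∝ ln(z/z₀). With r = V₁/V₂ = 20.2/21.66 = 0.93259,
r · ln(z₂/z₀) = ln(z₁/z₀) ⇒ ln z₀ = (ln z₁ − r·ln z₂)/(1 − r)
ln z₀ = (3.49043 − 0.93259×4.26127) / 0.06741 = -7.1746
z₀ = exp(-7.1746) = 0.0007658 ft

z₀ ≈ 0.000766 ft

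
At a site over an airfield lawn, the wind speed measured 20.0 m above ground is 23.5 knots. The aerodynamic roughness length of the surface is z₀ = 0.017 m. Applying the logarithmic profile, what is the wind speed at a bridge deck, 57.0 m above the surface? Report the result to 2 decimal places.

26.98 knots

Log law: V(z) ∝ ln(z/z₀), so V₂/V₁ = ln(z₂/z₀) / ln(z₁/z₀).
ln(57.0/0.017) = 8.1176, ln(20.0/0.017) = 7.0703
V₂ = 23.5 × 8.1176/7.0703 = 23.5 × 1.1481 = 26.9811 knots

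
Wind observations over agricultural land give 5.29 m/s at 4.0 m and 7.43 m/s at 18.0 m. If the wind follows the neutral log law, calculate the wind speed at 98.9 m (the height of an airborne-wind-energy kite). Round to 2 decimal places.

Log law: V ∝ ln(z/z₀). From the pair, with r = V₁/V₂ = 0.71198,
ln z₀ = (ln z₁ − r·ln z₂)/(1 − r) = (1.3863 − 0.71198×2.8904)/0.28802 = -2.3317 → z₀ = 0.09713 m
V₃ = V₁ · ln(z₃/z₀)/ln(z₁/z₀) = 5.29 × 6.9258/3.7180 = 9.8541 m/s

9.85 m/s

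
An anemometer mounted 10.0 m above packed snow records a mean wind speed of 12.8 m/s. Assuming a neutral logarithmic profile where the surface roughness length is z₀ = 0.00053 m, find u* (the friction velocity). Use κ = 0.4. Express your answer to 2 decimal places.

Log law: V(z) = (u*/κ) · ln(z/z₀) ⇒ u* = κ · V / ln(z/z₀)
u* = 0.4 × 12.8 / ln(10.0/0.00053) = 0.4 × 12.8 / 9.8452
   = 5.1200 / 9.8452 = 0.5200 m/s

u* ≈ 0.52 m/s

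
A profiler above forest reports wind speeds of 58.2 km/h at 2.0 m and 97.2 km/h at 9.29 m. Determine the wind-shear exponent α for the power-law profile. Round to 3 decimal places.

Power law: V₂/V₁ = (z₂/z₁)^α ⇒ α = ln(V₂/V₁) / ln(z₂/z₁)
α = ln(97.2/58.2) / ln(9.29/2.0) = ln(1.6701) / ln(4.6450)
  = 0.51289 / 1.53579 = 0.33396

α ≈ 0.334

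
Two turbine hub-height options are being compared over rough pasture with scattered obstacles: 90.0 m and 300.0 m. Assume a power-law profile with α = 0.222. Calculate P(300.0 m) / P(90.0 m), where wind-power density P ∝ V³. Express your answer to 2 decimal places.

2.23

Speed ratio: V_B/V_A = (z_B/z_A)^α = (300.0/90.0)^0.222 = (3.3333)^0.222 = 1.30641
Power-density ratio: P_B/P_A = (V_B/V_A)³ = (1.30641)³ = 2.22965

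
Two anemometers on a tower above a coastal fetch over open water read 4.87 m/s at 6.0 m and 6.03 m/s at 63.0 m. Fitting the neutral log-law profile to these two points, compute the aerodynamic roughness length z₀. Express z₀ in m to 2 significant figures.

z₀ ≈ 0.00031 m

Log law: V(z) ∝ ln(z/z₀). With r = V₁/V₂ = 4.87/6.03 = 0.80763,
r · ln(z₂/z₀) = ln(z₁/z₀) ⇒ ln z₀ = (ln z₁ − r·ln z₂)/(1 − r)
ln z₀ = (1.79176 − 0.80763×4.14313) / 0.19237 = -8.0800
z₀ = exp(-8.0800) = 0.0003097 m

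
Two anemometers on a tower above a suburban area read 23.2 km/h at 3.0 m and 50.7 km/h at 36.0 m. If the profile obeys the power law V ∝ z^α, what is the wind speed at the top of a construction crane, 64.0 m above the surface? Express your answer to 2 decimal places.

60.76 km/h

First find α: α = ln(V₂/V₁)/ln(z₂/z₁) = ln(50.7/23.2)/ln(36.0/3.0) = 0.78177/2.48491 = 0.3146
Extrapolate from 36.0 m to 64.0 m: V₃ = 50.7 × (64.0/36.0)^0.3146 = 50.7 × 1.1984 = 60.7605 km/h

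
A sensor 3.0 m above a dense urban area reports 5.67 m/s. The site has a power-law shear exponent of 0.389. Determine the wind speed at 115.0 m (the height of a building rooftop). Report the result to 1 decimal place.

Power-law profile: V₂ = V₁ · (z₂/z₁)^α
V₂ = 5.67 × (115.0/3.0)^0.389 = 5.67 × (38.3333)^0.389
    = 5.67 × 4.1306 = 23.4204 m/s

23.4 m/s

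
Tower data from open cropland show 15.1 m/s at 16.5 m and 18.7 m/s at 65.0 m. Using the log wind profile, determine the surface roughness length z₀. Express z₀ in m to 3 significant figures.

Log law: V(z) ∝ ln(z/z₀). With r = V₁/V₂ = 15.1/18.7 = 0.80749,
r · ln(z₂/z₀) = ln(z₁/z₀) ⇒ ln z₀ = (ln z₁ − r·ln z₂)/(1 − r)
ln z₀ = (2.80336 − 0.80749×4.17439) / 0.19251 = -2.9473
z₀ = exp(-2.9473) = 0.05248 m

z₀ ≈ 0.0525 m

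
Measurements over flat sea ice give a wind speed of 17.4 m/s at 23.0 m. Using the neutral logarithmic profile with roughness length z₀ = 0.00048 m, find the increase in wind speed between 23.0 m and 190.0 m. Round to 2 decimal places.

3.41 m/s

Log law: V₂ = V₁ · ln(z₂/z₀)/ln(z₁/z₀) = 17.4 × 12.8887/10.7772 = 20.8091 m/s
ΔV = 20.8091 − 17.4 = 3.4091 m/s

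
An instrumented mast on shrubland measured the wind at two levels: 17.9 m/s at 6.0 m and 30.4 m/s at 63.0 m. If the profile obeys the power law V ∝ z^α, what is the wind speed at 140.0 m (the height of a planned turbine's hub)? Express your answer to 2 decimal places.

36.39 m/s

First find α: α = ln(V₂/V₁)/ln(z₂/z₁) = ln(30.4/17.9)/ln(63.0/6.0) = 0.52964/2.35138 = 0.2252
Extrapolate from 63.0 m to 140.0 m: V₃ = 30.4 × (140.0/63.0)^0.2252 = 30.4 × 1.1971 = 36.3904 m/s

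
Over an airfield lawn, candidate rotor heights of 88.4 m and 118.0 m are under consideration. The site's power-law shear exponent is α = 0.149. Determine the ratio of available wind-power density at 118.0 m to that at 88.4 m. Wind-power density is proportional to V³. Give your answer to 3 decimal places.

Speed ratio: V_B/V_A = (z_B/z_A)^α = (118.0/88.4)^0.149 = (1.3348)^0.149 = 1.04397
Power-density ratio: P_B/P_A = (V_B/V_A)³ = (1.04397)³ = 1.13780

1.138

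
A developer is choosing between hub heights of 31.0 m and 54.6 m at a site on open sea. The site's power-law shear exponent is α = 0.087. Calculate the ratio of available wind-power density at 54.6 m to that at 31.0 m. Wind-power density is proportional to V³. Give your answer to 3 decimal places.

1.159

Speed ratio: V_B/V_A = (z_B/z_A)^α = (54.6/31.0)^0.087 = (1.7613)^0.087 = 1.05048
Power-density ratio: P_B/P_A = (V_B/V_A)³ = (1.05048)³ = 1.15921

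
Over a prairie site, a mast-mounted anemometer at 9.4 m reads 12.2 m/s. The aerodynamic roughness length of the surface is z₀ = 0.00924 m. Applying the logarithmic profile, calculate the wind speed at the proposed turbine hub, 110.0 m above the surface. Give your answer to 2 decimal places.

16.53 m/s

Log law: V(z) ∝ ln(z/z₀), so V₂/V₁ = ln(z₂/z₀) / ln(z₁/z₀).
ln(110.0/0.00924) = 9.3847, ln(9.4/0.00924) = 6.9249
V₂ = 12.2 × 9.3847/6.9249 = 12.2 × 1.3552 = 16.5335 m/s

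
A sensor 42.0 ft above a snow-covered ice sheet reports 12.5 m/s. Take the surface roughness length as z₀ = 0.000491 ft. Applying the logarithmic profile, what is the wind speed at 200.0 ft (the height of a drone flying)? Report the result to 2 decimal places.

14.22 m/s

Log law: V(z) ∝ ln(z/z₀), so V₂/V₁ = ln(z₂/z₀) / ln(z₁/z₀).
ln(200.0/0.000491) = 12.9174, ln(42.0/0.000491) = 11.3567
V₂ = 12.5 × 12.9174/11.3567 = 12.5 × 1.1374 = 14.2178 m/s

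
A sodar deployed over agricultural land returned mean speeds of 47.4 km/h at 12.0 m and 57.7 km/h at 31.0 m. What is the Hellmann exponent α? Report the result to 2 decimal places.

Power law: V₂/V₁ = (z₂/z₁)^α ⇒ α = ln(V₂/V₁) / ln(z₂/z₁)
α = ln(57.7/47.4) / ln(31.0/12.0) = ln(1.2173) / ln(2.5833)
  = 0.19663 / 0.94908 = 0.20718

α ≈ 0.21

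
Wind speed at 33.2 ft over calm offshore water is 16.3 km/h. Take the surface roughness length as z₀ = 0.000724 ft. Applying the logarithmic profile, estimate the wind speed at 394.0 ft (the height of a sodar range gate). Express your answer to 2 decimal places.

20.06 km/h

Log law: V(z) ∝ ln(z/z₀), so V₂/V₁ = ln(z₂/z₀) / ln(z₁/z₀).
ln(394.0/0.000724) = 13.2071, ln(33.2/0.000724) = 10.7333
V₂ = 16.3 × 13.2071/10.7333 = 16.3 × 1.2305 = 20.0568 km/h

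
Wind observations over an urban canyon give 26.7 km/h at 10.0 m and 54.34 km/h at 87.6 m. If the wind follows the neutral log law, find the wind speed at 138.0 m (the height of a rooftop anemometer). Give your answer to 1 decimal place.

60.1 km/h

Log law: V ∝ ln(z/z₀). From the pair, with r = V₁/V₂ = 0.49135,
ln z₀ = (ln z₁ − r·ln z₂)/(1 − r) = (2.3026 − 0.49135×4.4728)/0.50865 = 0.2062 → z₀ = 1.229 m
V₃ = V₁ · ln(z₃/z₀)/ln(z₁/z₀) = 26.7 × 4.7211/2.0964 = 60.1282 km/h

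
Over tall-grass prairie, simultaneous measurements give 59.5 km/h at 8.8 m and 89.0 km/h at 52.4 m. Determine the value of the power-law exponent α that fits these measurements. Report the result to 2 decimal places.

α ≈ 0.23

Power law: V₂/V₁ = (z₂/z₁)^α ⇒ α = ln(V₂/V₁) / ln(z₂/z₁)
α = ln(89.0/59.5) / ln(52.4/8.8) = ln(1.4958) / ln(5.9545)
  = 0.40266 / 1.78415 = 0.22569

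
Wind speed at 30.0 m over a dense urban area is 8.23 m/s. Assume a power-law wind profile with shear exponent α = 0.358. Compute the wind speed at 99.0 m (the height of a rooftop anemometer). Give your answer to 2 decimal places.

Power-law profile: V₂ = V₁ · (z₂/z₁)^α
V₂ = 8.23 × (99.0/30.0)^0.358 = 8.23 × (3.3000)^0.358
    = 8.23 × 1.5333 = 12.6191 m/s

12.62 m/s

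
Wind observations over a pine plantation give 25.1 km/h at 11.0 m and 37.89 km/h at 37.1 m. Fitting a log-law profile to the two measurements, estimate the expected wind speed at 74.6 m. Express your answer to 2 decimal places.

Log law: V ∝ ln(z/z₀). From the pair, with r = V₁/V₂ = 0.66244,
ln z₀ = (ln z₁ − r·ln z₂)/(1 − r) = (2.3979 − 0.66244×3.6136)/0.33756 = 0.0121 → z₀ = 1.012 m
V₃ = V₁ · ln(z₃/z₀)/ln(z₁/z₀) = 25.1 × 4.3001/2.3858 = 45.2388 km/h

45.24 km/h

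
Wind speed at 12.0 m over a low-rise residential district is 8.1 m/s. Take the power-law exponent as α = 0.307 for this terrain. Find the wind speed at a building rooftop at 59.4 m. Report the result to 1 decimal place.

Power-law profile: V₂ = V₁ · (z₂/z₁)^α
V₂ = 8.1 × (59.4/12.0)^0.307 = 8.1 × (4.9500)^0.307
    = 8.1 × 1.6340 = 13.2351 m/s

13.2 m/s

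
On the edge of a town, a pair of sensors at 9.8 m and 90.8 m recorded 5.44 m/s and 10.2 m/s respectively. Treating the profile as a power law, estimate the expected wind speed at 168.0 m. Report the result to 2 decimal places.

First find α: α = ln(V₂/V₁)/ln(z₂/z₁) = ln(10.2/5.44)/ln(90.8/9.8) = 0.62861/2.22628 = 0.2824
Extrapolate from 90.8 m to 168.0 m: V₃ = 10.2 × (168.0/90.8)^0.2824 = 10.2 × 1.1897 = 12.1354 m/s

12.14 m/s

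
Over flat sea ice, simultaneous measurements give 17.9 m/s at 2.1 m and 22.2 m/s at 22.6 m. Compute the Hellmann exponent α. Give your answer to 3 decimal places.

Power law: V₂/V₁ = (z₂/z₁)^α ⇒ α = ln(V₂/V₁) / ln(z₂/z₁)
α = ln(22.2/17.9) / ln(22.6/2.1) = ln(1.2402) / ln(10.7619)
  = 0.21529 / 2.37601 = 0.09061

α ≈ 0.091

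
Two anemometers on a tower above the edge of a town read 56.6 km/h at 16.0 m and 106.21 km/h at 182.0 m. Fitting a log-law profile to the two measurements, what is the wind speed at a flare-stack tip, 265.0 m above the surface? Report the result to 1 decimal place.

Log law: V ∝ ln(z/z₀). From the pair, with r = V₁/V₂ = 0.53291,
ln z₀ = (ln z₁ − r·ln z₂)/(1 − r) = (2.7726 − 0.53291×5.2040)/0.46709 = -0.0014 → z₀ = 0.9986 m
V₃ = V₁ · ln(z₃/z₀)/ln(z₁/z₀) = 56.6 × 5.5811/2.7740 = 113.8762 km/h

113.9 km/h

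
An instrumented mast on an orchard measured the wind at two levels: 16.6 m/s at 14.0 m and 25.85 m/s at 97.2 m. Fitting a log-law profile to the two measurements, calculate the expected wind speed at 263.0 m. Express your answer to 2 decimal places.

30.60 m/s

Log law: V ∝ ln(z/z₀). From the pair, with r = V₁/V₂ = 0.64217,
ln z₀ = (ln z₁ − r·ln z₂)/(1 − r) = (2.6391 − 0.64217×4.5768)/0.35783 = -0.8384 → z₀ = 0.4324 m
V₃ = V₁ · ln(z₃/z₀)/ln(z₁/z₀) = 16.6 × 6.4105/3.4774 = 30.6016 m/s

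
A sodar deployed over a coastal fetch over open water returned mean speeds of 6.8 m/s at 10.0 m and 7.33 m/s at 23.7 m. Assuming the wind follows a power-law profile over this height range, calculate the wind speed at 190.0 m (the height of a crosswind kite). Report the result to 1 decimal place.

8.8 m/s

First find α: α = ln(V₂/V₁)/ln(z₂/z₁) = ln(7.33/6.8)/ln(23.7/10.0) = 0.07505/0.86289 = 0.0870
Extrapolate from 23.7 m to 190.0 m: V₃ = 7.33 × (190.0/23.7)^0.0870 = 7.33 × 1.1985 = 8.7848 m/s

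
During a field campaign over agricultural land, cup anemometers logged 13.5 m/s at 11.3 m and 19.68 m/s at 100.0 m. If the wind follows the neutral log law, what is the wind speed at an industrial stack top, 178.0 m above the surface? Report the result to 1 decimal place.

Log law: V ∝ ln(z/z₀). From the pair, with r = V₁/V₂ = 0.68598,
ln z₀ = (ln z₁ − r·ln z₂)/(1 − r) = (2.4248 − 0.68598×4.6052)/0.31402 = -2.3381 → z₀ = 0.09651 m
V₃ = V₁ · ln(z₃/z₀)/ln(z₁/z₀) = 13.5 × 7.5199/4.7629 = 21.3143 m/s

21.3 m/s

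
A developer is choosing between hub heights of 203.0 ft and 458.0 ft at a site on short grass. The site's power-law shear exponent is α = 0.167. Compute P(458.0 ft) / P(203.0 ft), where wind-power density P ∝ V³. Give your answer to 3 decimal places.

Speed ratio: V_B/V_A = (z_B/z_A)^α = (458.0/203.0)^0.167 = (2.2562)^0.167 = 1.14555
Power-density ratio: P_B/P_A = (V_B/V_A)³ = (1.14555)³ = 1.50327

1.503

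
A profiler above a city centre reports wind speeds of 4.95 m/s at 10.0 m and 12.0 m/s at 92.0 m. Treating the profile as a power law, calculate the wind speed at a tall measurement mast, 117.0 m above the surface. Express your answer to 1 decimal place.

First find α: α = ln(V₂/V₁)/ln(z₂/z₁) = ln(12.0/4.95)/ln(92.0/10.0) = 0.88552/2.21920 = 0.3990
Extrapolate from 92.0 m to 117.0 m: V₃ = 12.0 × (117.0/92.0)^0.3990 = 12.0 × 1.1007 = 13.2081 m/s

13.2 m/s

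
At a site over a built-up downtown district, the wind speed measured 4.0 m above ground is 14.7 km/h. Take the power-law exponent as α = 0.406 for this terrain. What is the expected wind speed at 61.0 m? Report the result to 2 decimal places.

Power-law profile: V₂ = V₁ · (z₂/z₁)^α
V₂ = 14.7 × (61.0/4.0)^0.406 = 14.7 × (15.2500)^0.406
    = 14.7 × 3.0228 = 44.4350 km/h

44.43 km/h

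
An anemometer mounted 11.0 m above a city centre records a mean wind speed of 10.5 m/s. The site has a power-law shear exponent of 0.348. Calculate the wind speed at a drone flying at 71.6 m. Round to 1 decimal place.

20.2 m/s

Power-law profile: V₂ = V₁ · (z₂/z₁)^α
V₂ = 10.5 × (71.6/11.0)^0.348 = 10.5 × (6.5091)^0.348
    = 10.5 × 1.9191 = 20.1509 m/s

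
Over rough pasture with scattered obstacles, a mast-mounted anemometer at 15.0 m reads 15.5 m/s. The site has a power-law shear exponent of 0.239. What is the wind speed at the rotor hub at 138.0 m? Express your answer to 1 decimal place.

26.3 m/s

Power-law profile: V₂ = V₁ · (z₂/z₁)^α
V₂ = 15.5 × (138.0/15.0)^0.239 = 15.5 × (9.2000)^0.239
    = 15.5 × 1.6996 = 26.3437 m/s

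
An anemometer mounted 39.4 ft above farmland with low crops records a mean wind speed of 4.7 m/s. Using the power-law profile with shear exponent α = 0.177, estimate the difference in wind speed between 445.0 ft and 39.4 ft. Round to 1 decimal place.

2.5 m/s

Power law: V₂ = V₁ · (z₂/z₁)^α = 4.7 × (11.2944)^0.177 = 7.2186 m/s
ΔV = 7.2186 − 4.7 = 2.5186 m/s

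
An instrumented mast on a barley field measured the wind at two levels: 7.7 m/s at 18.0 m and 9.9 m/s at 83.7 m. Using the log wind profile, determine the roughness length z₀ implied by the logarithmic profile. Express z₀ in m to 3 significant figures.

Log law: V(z) ∝ ln(z/z₀). With r = V₁/V₂ = 7.7/9.9 = 0.77778,
r · ln(z₂/z₀) = ln(z₁/z₀) ⇒ ln z₀ = (ln z₁ − r·ln z₂)/(1 − r)
ln z₀ = (2.89037 − 0.77778×4.42724) / 0.22222 = -2.4887
z₀ = exp(-2.4887) = 0.08302 m

z₀ ≈ 0.0830 m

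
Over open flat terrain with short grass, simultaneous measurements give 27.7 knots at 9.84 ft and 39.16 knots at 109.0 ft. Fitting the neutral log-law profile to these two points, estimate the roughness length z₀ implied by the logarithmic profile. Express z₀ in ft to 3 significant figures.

Log law: V(z) ∝ ln(z/z₀). With r = V₁/V₂ = 27.7/39.16 = 0.70735,
r · ln(z₂/z₀) = ln(z₁/z₀) ⇒ ln z₀ = (ln z₁ − r·ln z₂)/(1 − r)
ln z₀ = (2.28646 − 0.70735×4.69135) / 0.29265 = -3.5264
z₀ = exp(-3.5264) = 0.02941 ft

z₀ ≈ 0.0294 ft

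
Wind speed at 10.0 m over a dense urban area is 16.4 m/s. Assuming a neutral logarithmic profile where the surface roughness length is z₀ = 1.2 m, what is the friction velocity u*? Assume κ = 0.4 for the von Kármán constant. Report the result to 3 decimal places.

u* ≈ 3.094 m/s

Log law: V(z) = (u*/κ) · ln(z/z₀) ⇒ u* = κ · V / ln(z/z₀)
u* = 0.4 × 16.4 / ln(10.0/1.2) = 0.4 × 16.4 / 2.1203
   = 6.5600 / 2.1203 = 3.0940 m/s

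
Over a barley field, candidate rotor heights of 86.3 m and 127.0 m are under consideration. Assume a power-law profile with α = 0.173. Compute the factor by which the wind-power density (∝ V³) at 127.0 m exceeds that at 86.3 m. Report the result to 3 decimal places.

1.222

Speed ratio: V_B/V_A = (z_B/z_A)^α = (127.0/86.3)^0.173 = (1.4716)^0.173 = 1.06912
Power-density ratio: P_B/P_A = (V_B/V_A)³ = (1.06912)³ = 1.22204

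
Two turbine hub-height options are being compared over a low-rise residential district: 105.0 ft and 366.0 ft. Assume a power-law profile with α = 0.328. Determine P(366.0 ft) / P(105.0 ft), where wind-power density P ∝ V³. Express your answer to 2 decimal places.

3.42

Speed ratio: V_B/V_A = (z_B/z_A)^α = (366.0/105.0)^0.328 = (3.4857)^0.328 = 1.50616
Power-density ratio: P_B/P_A = (V_B/V_A)³ = (1.50616)³ = 3.41677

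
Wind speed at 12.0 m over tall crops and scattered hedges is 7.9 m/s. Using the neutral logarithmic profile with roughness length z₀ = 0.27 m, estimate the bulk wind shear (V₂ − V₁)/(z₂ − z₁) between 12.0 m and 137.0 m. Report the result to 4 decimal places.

Log law: V₂ = V₁ · ln(z₂/z₀)/ln(z₁/z₀) = 7.9 × 6.2293/3.7942 = 12.9701 m/s
ΔV/Δz = (12.9701 − 7.9)/(137.0 − 12.0) = 5.0701/125.0000 = 0.04056 m/s/m

0.0406 m/s/m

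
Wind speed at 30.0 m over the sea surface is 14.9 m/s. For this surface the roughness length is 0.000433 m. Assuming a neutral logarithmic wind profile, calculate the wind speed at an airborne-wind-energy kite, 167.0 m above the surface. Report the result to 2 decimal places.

Log law: V(z) ∝ ln(z/z₀), so V₂/V₁ = ln(z₂/z₀) / ln(z₁/z₀).
ln(167.0/0.000433) = 12.8628, ln(30.0/0.000433) = 11.1460
V₂ = 14.9 × 12.8628/11.1460 = 14.9 × 1.1540 = 17.1950 m/s

17.20 m/s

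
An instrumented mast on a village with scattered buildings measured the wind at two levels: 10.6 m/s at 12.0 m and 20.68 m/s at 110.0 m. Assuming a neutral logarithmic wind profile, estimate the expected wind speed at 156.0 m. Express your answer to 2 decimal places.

Log law: V ∝ ln(z/z₀). From the pair, with r = V₁/V₂ = 0.51257,
ln z₀ = (ln z₁ − r·ln z₂)/(1 − r) = (2.4849 − 0.51257×4.7005)/0.48743 = 0.1550 → z₀ = 1.168 m
V₃ = V₁ · ln(z₃/z₀)/ln(z₁/z₀) = 10.6 × 4.8948/2.3299 = 22.2695 m/s

22.27 m/s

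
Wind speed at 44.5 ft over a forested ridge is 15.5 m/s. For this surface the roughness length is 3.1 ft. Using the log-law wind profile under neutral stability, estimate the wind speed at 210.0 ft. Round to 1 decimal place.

Log law: V(z) ∝ ln(z/z₀), so V₂/V₁ = ln(z₂/z₀) / ln(z₁/z₀).
ln(210.0/3.1) = 4.2157, ln(44.5/3.1) = 2.6641
V₂ = 15.5 × 4.2157/2.6641 = 15.5 × 1.5824 = 24.5275 m/s

24.5 m/s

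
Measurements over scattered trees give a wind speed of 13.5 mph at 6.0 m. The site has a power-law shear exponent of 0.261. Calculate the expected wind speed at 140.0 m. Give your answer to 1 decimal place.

30.7 mph

Power-law profile: V₂ = V₁ · (z₂/z₁)^α
V₂ = 13.5 × (140.0/6.0)^0.261 = 13.5 × (23.3333)^0.261
    = 13.5 × 2.2753 = 30.7168 mph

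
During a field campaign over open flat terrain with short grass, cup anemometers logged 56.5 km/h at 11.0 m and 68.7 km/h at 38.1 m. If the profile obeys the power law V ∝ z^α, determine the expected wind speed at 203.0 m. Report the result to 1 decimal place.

First find α: α = ln(V₂/V₁)/ln(z₂/z₁) = ln(68.7/56.5)/ln(38.1/11.0) = 0.19551/1.24232 = 0.1574
Extrapolate from 38.1 m to 203.0 m: V₃ = 68.7 × (203.0/38.1)^0.1574 = 68.7 × 1.3012 = 89.3923 km/h

89.4 km/h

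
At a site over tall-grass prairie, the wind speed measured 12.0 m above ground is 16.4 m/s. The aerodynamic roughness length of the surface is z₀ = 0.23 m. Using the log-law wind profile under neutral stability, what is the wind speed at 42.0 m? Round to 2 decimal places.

21.60 m/s

Log law: V(z) ∝ ln(z/z₀), so V₂/V₁ = ln(z₂/z₀) / ln(z₁/z₀).
ln(42.0/0.23) = 5.2073, ln(12.0/0.23) = 3.9546
V₂ = 16.4 × 5.2073/3.9546 = 16.4 × 1.3168 = 21.5953 m/s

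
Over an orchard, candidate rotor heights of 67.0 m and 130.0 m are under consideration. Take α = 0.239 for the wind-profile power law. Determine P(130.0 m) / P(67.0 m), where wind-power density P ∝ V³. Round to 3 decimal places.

1.608

Speed ratio: V_B/V_A = (z_B/z_A)^α = (130.0/67.0)^0.239 = (1.9403)^0.239 = 1.17166
Power-density ratio: P_B/P_A = (V_B/V_A)³ = (1.17166)³ = 1.60843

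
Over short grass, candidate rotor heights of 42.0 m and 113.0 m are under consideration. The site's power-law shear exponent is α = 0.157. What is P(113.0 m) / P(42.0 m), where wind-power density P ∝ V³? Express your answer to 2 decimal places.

1.59

Speed ratio: V_B/V_A = (z_B/z_A)^α = (113.0/42.0)^0.157 = (2.6905)^0.157 = 1.16811
Power-density ratio: P_B/P_A = (V_B/V_A)³ = (1.16811)³ = 1.59386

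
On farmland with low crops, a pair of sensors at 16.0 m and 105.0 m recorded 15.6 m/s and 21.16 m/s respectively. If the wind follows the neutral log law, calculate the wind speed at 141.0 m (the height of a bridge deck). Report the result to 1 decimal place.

Log law: V ∝ ln(z/z₀). From the pair, with r = V₁/V₂ = 0.73724,
ln z₀ = (ln z₁ − r·ln z₂)/(1 − r) = (2.7726 − 0.73724×4.6540)/0.26276 = -2.5061 → z₀ = 0.08159 m
V₃ = V₁ · ln(z₃/z₀)/ln(z₁/z₀) = 15.6 × 7.4548/5.2787 = 22.0312 m/s

22.0 m/s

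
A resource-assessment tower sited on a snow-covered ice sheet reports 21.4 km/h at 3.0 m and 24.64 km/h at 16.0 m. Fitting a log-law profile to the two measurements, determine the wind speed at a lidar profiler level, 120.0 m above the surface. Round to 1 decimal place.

Log law: V ∝ ln(z/z₀). From the pair, with r = V₁/V₂ = 0.86851,
ln z₀ = (ln z₁ − r·ln z₂)/(1 − r) = (1.0986 − 0.86851×2.7726)/0.13149 = -9.9579 → z₀ = 0.00004735 m
V₃ = V₁ · ln(z₃/z₀)/ln(z₁/z₀) = 21.4 × 14.7454/11.0565 = 28.5399 km/h

28.5 km/h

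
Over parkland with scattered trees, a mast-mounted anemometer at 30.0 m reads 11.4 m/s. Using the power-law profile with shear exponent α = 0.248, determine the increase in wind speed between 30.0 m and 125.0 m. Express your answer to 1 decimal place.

4.8 m/s

Power law: V₂ = V₁ · (z₂/z₁)^α = 11.4 × (4.1667)^0.248 = 16.2410 m/s
ΔV = 16.2410 − 11.4 = 4.8410 m/s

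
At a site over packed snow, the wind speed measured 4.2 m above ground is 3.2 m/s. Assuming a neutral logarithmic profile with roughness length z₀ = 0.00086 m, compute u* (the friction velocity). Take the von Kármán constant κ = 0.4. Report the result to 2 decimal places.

u* ≈ 0.15 m/s

Log law: V(z) = (u*/κ) · ln(z/z₀) ⇒ u* = κ · V / ln(z/z₀)
u* = 0.4 × 3.2 / ln(4.2/0.00086) = 0.4 × 3.2 / 8.4937
   = 1.2800 / 8.4937 = 0.1507 m/s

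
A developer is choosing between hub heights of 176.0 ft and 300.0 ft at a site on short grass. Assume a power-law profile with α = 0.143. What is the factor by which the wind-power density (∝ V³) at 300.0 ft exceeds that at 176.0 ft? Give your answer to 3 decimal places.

1.257

Speed ratio: V_B/V_A = (z_B/z_A)^α = (300.0/176.0)^0.143 = (1.7045)^0.143 = 1.07924
Power-density ratio: P_B/P_A = (V_B/V_A)³ = (1.07924)³ = 1.25707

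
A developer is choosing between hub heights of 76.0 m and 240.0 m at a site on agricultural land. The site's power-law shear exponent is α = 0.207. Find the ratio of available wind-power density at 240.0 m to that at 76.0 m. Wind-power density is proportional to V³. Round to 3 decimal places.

Speed ratio: V_B/V_A = (z_B/z_A)^α = (240.0/76.0)^0.207 = (3.1579)^0.207 = 1.26875
Power-density ratio: P_B/P_A = (V_B/V_A)³ = (1.26875)³ = 2.04233

2.042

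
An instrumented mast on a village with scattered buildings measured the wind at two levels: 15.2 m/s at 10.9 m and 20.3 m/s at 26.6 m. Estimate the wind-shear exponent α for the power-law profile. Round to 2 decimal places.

α ≈ 0.32

Power law: V₂/V₁ = (z₂/z₁)^α ⇒ α = ln(V₂/V₁) / ln(z₂/z₁)
α = ln(20.3/15.2) / ln(26.6/10.9) = ln(1.3355) / ln(2.4404)
  = 0.28933 / 0.89215 = 0.32430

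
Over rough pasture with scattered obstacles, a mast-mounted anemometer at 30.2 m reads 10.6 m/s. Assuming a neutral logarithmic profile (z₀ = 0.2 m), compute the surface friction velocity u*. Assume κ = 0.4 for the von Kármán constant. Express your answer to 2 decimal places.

Log law: V(z) = (u*/κ) · ln(z/z₀) ⇒ u* = κ · V / ln(z/z₀)
u* = 0.4 × 10.6 / ln(30.2/0.2) = 0.4 × 10.6 / 5.0173
   = 4.2400 / 5.0173 = 0.8451 m/s

u* ≈ 0.85 m/s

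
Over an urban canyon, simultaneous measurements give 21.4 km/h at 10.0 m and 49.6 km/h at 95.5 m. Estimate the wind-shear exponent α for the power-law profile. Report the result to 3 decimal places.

α ≈ 0.373

Power law: V₂/V₁ = (z₂/z₁)^α ⇒ α = ln(V₂/V₁) / ln(z₂/z₁)
α = ln(49.6/21.4) / ln(95.5/10.0) = ln(2.3178) / ln(9.5500)
  = 0.84060 / 2.25654 = 0.37252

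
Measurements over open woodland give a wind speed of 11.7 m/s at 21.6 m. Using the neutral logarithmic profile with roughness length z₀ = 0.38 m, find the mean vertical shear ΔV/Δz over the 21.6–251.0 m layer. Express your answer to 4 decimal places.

0.0310 m/s/m

Log law: V₂ = V₁ · ln(z₂/z₀)/ln(z₁/z₀) = 11.7 × 6.4930/4.0403 = 18.8028 m/s
ΔV/Δz = (18.8028 − 11.7)/(251.0 − 21.6) = 7.1028/229.4000 = 0.03096 m/s/m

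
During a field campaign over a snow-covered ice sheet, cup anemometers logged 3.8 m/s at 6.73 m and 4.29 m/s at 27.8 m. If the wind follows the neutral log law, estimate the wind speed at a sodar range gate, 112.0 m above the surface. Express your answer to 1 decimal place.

Log law: V ∝ ln(z/z₀). From the pair, with r = V₁/V₂ = 0.88578,
ln z₀ = (ln z₁ − r·ln z₂)/(1 − r) = (1.9066 − 0.88578×3.3250)/0.11422 = -9.0937 → z₀ = 0.0001124 m
V₃ = V₁ · ln(z₃/z₀)/ln(z₁/z₀) = 3.8 × 13.8122/11.0003 = 4.7714 m/s

4.8 m/s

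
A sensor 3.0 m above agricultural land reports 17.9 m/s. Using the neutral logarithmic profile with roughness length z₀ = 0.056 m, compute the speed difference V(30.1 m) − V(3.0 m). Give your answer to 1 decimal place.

10.4 m/s

Log law: V₂ = V₁ · ln(z₂/z₀)/ln(z₁/z₀) = 17.9 × 6.2869/3.9810 = 28.2682 m/s
ΔV = 28.2682 − 17.9 = 10.3682 m/s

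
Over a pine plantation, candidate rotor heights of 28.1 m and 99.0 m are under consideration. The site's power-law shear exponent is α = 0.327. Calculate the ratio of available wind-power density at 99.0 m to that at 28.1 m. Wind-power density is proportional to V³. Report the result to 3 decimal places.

3.440

Speed ratio: V_B/V_A = (z_B/z_A)^α = (99.0/28.1)^0.327 = (3.5231)^0.327 = 1.50954
Power-density ratio: P_B/P_A = (V_B/V_A)³ = (1.50954)³ = 3.43983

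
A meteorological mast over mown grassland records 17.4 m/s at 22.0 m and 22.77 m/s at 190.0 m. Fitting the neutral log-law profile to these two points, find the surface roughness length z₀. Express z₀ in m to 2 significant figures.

Log law: V(z) ∝ ln(z/z₀). With r = V₁/V₂ = 17.4/22.77 = 0.76416,
r · ln(z₂/z₀) = ln(z₁/z₀) ⇒ ln z₀ = (ln z₁ − r·ln z₂)/(1 − r)
ln z₀ = (3.09104 − 0.76416×5.24702) / 0.23584 = -3.8948
z₀ = exp(-3.8948) = 0.02035 m

z₀ ≈ 0.020 m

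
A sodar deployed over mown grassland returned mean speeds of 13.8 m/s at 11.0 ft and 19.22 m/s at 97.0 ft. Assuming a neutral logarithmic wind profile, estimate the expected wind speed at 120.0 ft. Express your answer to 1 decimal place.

19.7 m/s

Log law: V ∝ ln(z/z₀). From the pair, with r = V₁/V₂ = 0.71800,
ln z₀ = (ln z₁ − r·ln z₂)/(1 − r) = (2.3979 − 0.71800×4.5747)/0.28200 = -3.1446 → z₀ = 0.04309 ft
V₃ = V₁ · ln(z₃/z₀)/ln(z₁/z₀) = 13.8 × 7.9320/5.5424 = 19.7498 m/s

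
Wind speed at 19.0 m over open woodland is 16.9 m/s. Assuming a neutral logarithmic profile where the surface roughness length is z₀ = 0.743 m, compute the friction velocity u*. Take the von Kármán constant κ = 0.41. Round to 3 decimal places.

u* ≈ 2.138 m/s

Log law: V(z) = (u*/κ) · ln(z/z₀) ⇒ u* = κ · V / ln(z/z₀)
u* = 0.41 × 16.9 / ln(19.0/0.743) = 0.41 × 16.9 / 3.2415
   = 6.9290 / 3.2415 = 2.1376 m/s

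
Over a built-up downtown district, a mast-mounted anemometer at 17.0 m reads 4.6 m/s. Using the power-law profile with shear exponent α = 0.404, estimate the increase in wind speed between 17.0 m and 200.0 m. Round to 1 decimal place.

Power law: V₂ = V₁ · (z₂/z₁)^α = 4.6 × (11.7647)^0.404 = 12.4530 m/s
ΔV = 12.4530 − 4.6 = 7.8530 m/s

7.9 m/s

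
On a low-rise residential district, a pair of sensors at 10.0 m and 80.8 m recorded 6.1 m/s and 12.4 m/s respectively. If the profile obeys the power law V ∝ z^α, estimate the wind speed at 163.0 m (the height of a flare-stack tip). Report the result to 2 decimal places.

First find α: α = ln(V₂/V₁)/ln(z₂/z₁) = ln(12.4/6.1)/ln(80.8/10.0) = 0.70941/2.08939 = 0.3395
Extrapolate from 80.8 m to 163.0 m: V₃ = 12.4 × (163.0/80.8)^0.3395 = 12.4 × 1.2691 = 15.7363 m/s

15.74 m/s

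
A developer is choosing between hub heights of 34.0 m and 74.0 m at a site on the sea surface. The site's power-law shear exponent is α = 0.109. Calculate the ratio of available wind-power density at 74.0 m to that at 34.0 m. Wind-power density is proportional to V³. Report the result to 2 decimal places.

Speed ratio: V_B/V_A = (z_B/z_A)^α = (74.0/34.0)^0.109 = (2.1765)^0.109 = 1.08847
Power-density ratio: P_B/P_A = (V_B/V_A)³ = (1.08847)³ = 1.28957

1.29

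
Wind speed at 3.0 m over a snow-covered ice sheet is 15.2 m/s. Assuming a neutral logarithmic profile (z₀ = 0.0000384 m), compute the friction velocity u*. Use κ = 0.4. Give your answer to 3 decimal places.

Log law: V(z) = (u*/κ) · ln(z/z₀) ⇒ u* = κ · V / ln(z/z₀)
u* = 0.4 × 15.2 / ln(3.0/0.0000384) = 0.4 × 15.2 / 11.2661
   = 6.0800 / 11.2661 = 0.5397 m/s

u* ≈ 0.540 m/s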